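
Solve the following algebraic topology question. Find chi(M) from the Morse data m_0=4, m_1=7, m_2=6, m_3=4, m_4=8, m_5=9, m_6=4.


Morse theory: chi(M) = sum_k (-1)^k m_k where m_k = #(index-k critical points).
= (4) + (-7) + (6) + (-4) + (8) + (-9) + (4) = 2

2


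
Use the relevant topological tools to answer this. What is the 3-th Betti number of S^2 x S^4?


Each S^d has Poincare polynomial 1 + t^d.
The product S^2 x S^4 has Poincare polynomial prod(1+t^d_i).
Expanding: b_0=1, b_2=1, b_4=1, b_6=1.
b_3 = 0

0


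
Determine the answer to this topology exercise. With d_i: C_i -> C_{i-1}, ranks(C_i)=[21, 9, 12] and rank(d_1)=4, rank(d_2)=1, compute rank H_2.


rank H_k = rank(ker d_k) - rank(im d_{k+1}).
rank(ker d_2) = rank(C_2) - rank(d_2) = 12 - 1 = 11.
rank(im d_{2+1}) = 0.
rank H_2 = 11 - 0 = 11

11


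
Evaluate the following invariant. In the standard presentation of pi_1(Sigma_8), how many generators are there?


Standard presentation: pi_1(Sigma_g) = <a_1,b_1,...,a_g,b_g | [a_1,b_1]...[a_g,b_g] = 1>.
Number of generators = 2g = 2*8 = 16

16


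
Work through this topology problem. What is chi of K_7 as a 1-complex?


K_7: V = 7, E = C(7,2) = 21.
chi = V - E = 7 - 21 = -14

-14


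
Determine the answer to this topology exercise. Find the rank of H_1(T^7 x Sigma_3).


pi_1(A x B) = pi_1(A) x pi_1(B); rank of abelianization = b_1.
b_1(T^7) = 7, b_1(Sigma_3) = 2*3 = 6.
b_1(product) = 7 + 6 = 13

13


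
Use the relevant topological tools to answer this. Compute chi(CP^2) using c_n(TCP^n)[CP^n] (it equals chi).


For any closed oriented manifold, <e(TM),[M]> = chi(M).
chi(CP^2) = 2+1 = 3

3


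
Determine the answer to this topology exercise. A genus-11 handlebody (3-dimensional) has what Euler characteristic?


A genus-g handlebody deformation retracts to a wedge of g circles.
chi(vee_g S^1) = 1 - g.
chi(H_11) = 1 - 11 = -10

-10


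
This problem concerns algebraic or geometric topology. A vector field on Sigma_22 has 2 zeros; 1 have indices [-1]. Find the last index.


Poincare-Hopf: sum of indices = chi(M).
chi(Sigma_22) = 2 - 2*22 = -42.
Sum of known indices = -1.
x = chi - (sum known) = -42 - (-1) = -41

-41


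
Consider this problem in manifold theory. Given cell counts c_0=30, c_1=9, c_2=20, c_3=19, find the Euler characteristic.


chi = sum_k (-1)^k c_k.
= (-1)^0*30 + (-1)^1*9 + (-1)^2*20 + (-1)^3*19
= (30) + (-9) + (20) + (-19)
= 22

22


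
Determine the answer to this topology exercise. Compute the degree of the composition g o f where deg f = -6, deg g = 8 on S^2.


Degree is multiplicative under composition: deg(g o f) = deg(g) * deg(f).
= 8 * -6 = -48

-48


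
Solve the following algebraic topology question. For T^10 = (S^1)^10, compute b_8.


By the Kunneth formula, b_k(T^n) = C(n,k).
b_8(T^10) = C(10,8).
C(10,8) = 10!/(8!*2!) = 45

45


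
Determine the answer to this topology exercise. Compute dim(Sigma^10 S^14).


Each suspension raises dimension by 1: Sigma S^n = S^{n+1}.
Sigma^10 S^14 = S^{14+10} = S^24

24


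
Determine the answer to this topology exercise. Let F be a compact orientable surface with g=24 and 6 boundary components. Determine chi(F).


For a compact orientable surface with genus g and b boundary components: chi = 2 - 2g - b.
chi = 2 - 2*24 - 6 = 2 - 48 - 6 = -52

-52


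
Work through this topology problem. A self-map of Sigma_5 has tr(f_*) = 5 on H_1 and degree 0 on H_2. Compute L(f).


L(f) = tr(f_0*) - tr(f_1*) + tr(f_2*).
= 1 - (5) + (0)
= -4

-4


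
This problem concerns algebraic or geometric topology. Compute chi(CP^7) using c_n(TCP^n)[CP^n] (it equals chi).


For any closed oriented manifold, <e(TM),[M]> = chi(M).
chi(CP^7) = 7+1 = 8

8


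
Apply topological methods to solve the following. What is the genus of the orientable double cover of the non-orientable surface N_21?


chi(N_21) = 2 - 21 = -19.
Double cover: chi(Sigma_g) = 2 * chi(N_21) = 2*(-19) = -38.
2 - 2g = -38, so g = (2 - (-38))/2 = 40/2 = 20

20


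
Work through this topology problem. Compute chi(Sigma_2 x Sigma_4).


chi(Sigma_2) = 2 - 2*2 = -2
chi(Sigma_4) = 2 - 2*4 = -6
chi(product) = (-2) * (-6) = 12

12


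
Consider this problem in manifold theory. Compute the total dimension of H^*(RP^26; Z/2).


H^k(RP^26; Z/2) = Z/2 for each 0 <= k <= 26.
Total dimension = 26 + 1 = 27

27


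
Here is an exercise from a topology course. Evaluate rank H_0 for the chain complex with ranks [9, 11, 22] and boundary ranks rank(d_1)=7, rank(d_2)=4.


rank H_k = rank(ker d_k) - rank(im d_{k+1}).
rank(ker d_0) = rank(C_0) - rank(d_0) = 9 - 0 = 9.
rank(im d_{0+1}) = 7.
rank H_0 = 9 - 7 = 2

2


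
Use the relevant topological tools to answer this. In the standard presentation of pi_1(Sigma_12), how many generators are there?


Standard presentation: pi_1(Sigma_g) = <a_1,b_1,...,a_g,b_g | [a_1,b_1]...[a_g,b_g] = 1>.
Number of generators = 2g = 2*12 = 24

24


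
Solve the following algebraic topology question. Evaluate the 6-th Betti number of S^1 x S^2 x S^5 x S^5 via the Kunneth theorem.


Each S^d has Poincare polynomial 1 + t^d.
The product S^1 x S^2 x S^5 x S^5 has Poincare polynomial prod(1+t^d_i).
Expanding: b_0=1, b_1=1, b_2=1, b_3=1, b_5=2, b_6=2, b_7=2, b_8=2, b_10=1, b_11=1, b_12=1, b_13=1.
b_6 = 2

2


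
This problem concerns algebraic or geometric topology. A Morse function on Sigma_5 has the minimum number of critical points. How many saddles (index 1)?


A perfect Morse function has m_k = b_k.
For Sigma_5: b_0=1, b_1=2g=10, b_2=1.
Saddles m_1 = 2g = 10

10


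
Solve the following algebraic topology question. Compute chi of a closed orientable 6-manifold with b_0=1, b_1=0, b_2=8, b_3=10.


By Poincare duality b_k = b_{6-k}, so full Betti numbers: b_0=1, b_1=0, b_2=8, b_3=10, b_4=8, b_5=0, b_6=1.
chi = sum (-1)^k b_k = 8

8


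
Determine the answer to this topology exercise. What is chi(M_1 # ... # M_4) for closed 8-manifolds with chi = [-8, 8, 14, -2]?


For n-manifolds: chi(A#B) = chi(A) + chi(B) - chi(S^8).
chi(S^8) = 1 + (-1)^8 = 2.
chi(#) = (sum chi_i) - (4-1)*chi(S^8) = 12 - 3*2 = 6

6


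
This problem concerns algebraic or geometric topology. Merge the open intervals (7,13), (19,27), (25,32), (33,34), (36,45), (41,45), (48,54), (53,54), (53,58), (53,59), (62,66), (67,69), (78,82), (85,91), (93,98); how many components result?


Sort and merge overlapping open intervals.
Merged: (7,13), (19,32), (33,34), (36,45), (48,59), (62,66), (67,69), (78,82), (85,91), (93,98).
Number of components = 10

10


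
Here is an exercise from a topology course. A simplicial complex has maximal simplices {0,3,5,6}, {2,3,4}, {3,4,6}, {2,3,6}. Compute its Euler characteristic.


Enumerate all faces; f-vector: f_0=6, f_1=11, f_2=7, f_3=1.
chi = sum (-1)^k f_k = 1

1


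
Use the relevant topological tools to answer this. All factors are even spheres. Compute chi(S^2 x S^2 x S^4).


chi is multiplicative: chi(X x Y) = chi(X) chi(Y).
Each even-dim sphere has chi = 2. There are 3 factors.
chi = 2^3 = 8

8


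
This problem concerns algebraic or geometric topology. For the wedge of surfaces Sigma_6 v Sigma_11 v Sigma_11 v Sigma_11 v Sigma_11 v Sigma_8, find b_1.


For a wedge X v Y: reduced H_k(X v Y) = H_k(X) + H_k(Y).
Each Sigma_g contributes b_1 = 2g.
b_1 = 12 + 22 + 22 + 22 + 22 + 16 = 116

116


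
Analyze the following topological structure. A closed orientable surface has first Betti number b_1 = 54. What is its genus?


For a closed orientable surface: b_1 = 2g.
54 = 2g
g = 54 / 2 = 27

27


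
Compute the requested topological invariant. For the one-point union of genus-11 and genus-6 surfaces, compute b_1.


For a wedge: H_1(A v B) = H_1(A) + H_1(B).
b_1(Sigma_11) = 22, b_1(Sigma_6) = 12.
b_1 = 22 + 12 = 34

34


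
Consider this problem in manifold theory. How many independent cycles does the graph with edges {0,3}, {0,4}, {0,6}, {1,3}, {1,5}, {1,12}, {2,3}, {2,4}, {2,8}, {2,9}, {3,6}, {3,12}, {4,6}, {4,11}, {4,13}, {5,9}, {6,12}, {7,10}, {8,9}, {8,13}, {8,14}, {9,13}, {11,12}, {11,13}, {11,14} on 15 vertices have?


b_1 = E - V + (number of components).
E = 25, V = 15, components = 2.
b_1 = 25 - 15 + 2 = 12

12


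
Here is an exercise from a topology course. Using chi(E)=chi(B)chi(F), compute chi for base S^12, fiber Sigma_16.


chi(S^12) = 2 (n even), chi(Sigma_16) = 2 - 2*16 = -30.
chi(E) = 2 * (-30) = -60

-60


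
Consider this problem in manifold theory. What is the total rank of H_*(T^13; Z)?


b_k(T^13) = C(13,k), so the sum over k is sum_k C(13,k) = 2^13.
Total = 2^13 = 8192

8192


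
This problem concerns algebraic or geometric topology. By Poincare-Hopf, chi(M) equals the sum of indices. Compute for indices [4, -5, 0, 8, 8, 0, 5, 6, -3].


Poincare-Hopf: chi(M) = sum of indices of zeros.
chi = (4) + (-5) + (0) + (8) + (8) + (0) + (5) + (6) + (-3) = 23

23


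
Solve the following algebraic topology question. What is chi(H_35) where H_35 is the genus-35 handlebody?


A genus-g handlebody deformation retracts to a wedge of g circles.
chi(vee_g S^1) = 1 - g.
chi(H_35) = 1 - 35 = -34

-34


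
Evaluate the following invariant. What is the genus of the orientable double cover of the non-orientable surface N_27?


chi(N_27) = 2 - 27 = -25.
Double cover: chi(Sigma_g) = 2 * chi(N_27) = 2*(-25) = -50.
2 - 2g = -50, so g = (2 - (-50))/2 = 52/2 = 26

26


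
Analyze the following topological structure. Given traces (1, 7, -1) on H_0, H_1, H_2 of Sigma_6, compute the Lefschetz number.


L(f) = tr(f_0*) - tr(f_1*) + tr(f_2*).
= 1 - (7) + (-1)
= -7

-7


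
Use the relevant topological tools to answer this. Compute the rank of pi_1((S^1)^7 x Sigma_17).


pi_1(A x B) = pi_1(A) x pi_1(B); rank of abelianization = b_1.
b_1(T^7) = 7, b_1(Sigma_17) = 2*17 = 34.
b_1(product) = 7 + 34 = 41

41


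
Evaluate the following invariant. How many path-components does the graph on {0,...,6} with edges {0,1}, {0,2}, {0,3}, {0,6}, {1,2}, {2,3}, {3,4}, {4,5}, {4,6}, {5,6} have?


Run DFS/union-find over 7 vertices.
V = 7, E = 10.
Number of components = 1

1


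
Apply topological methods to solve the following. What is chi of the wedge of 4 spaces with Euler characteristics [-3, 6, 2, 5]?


chi(A v B) = chi(A) + chi(B) - 1 (one point identified).
For 4 spaces: chi = (sum chi_i) - (4 - 1).
sum = 10; chi = 10 - 3 = 7

7


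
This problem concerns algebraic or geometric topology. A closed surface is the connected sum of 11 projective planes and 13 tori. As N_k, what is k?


Since a >= 1, the sum is non-orientable; each T^2 can be replaced by RP^2 # RP^2 (since T^2#RP^2 = 3RP^2).
Total crosscaps k = 11 + 2*13 = 37.
Check via chi: chi = 11*1 + 13*0 - (11+13-1)*2 = -35 = 2 - k = -35. Consistent.

37


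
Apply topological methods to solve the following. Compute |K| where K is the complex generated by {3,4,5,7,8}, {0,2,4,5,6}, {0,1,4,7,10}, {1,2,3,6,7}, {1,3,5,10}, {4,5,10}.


Each maximal simplex on m vertices has 2^m - 1 nonempty faces.
Take the union (dedupe shared faces).
Total distinct faces = 117

117


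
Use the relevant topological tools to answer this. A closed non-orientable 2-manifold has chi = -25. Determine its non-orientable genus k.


chi = 2 - k for closed non-orientable surfaces with k crosscaps.
-25 = 2 - k
k = 2 - (-25) = 27

27


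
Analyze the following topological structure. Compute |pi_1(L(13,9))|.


pi_1(L(p,q)) = Z/pZ for any q coprime to p.
|pi_1(L(13,9))| = 13

13


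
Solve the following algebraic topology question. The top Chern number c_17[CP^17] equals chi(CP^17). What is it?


For any closed oriented manifold, <e(TM),[M]> = chi(M).
chi(CP^17) = 17+1 = 18

18


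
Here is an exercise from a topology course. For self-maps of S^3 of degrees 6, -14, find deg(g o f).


Degree is multiplicative under composition: deg(g o f) = deg(g) * deg(f).
= -14 * 6 = -84

-84


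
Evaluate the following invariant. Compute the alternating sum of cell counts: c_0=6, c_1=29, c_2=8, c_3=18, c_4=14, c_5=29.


chi = sum_k (-1)^k c_k.
= (-1)^0*6 + (-1)^1*29 + (-1)^2*8 + (-1)^3*18 + (-1)^4*14 + (-1)^5*29
= (6) + (-29) + (8) + (-18) + (14) + (-29)
= -48

-48


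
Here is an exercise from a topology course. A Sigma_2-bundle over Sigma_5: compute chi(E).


For a fiber bundle F -> E -> B (with CW structure): chi(E) = chi(B) * chi(F).
chi(Sigma_5) = -8, chi(Sigma_2) = -2.
chi(E) = (-8) * (-2) = 16

16


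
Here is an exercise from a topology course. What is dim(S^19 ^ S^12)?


S^m ^ S^n = S^{m+n}.
k = 19 + 12 = 31

31


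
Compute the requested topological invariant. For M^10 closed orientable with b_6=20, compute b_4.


Poincare duality for closed orientable n-manifolds: b_k = b_{n-k}.
Here n = 10, so b_4 = b_6 = 20

20


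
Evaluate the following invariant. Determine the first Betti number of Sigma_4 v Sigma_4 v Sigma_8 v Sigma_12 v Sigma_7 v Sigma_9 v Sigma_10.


For a wedge X v Y: reduced H_k(X v Y) = H_k(X) + H_k(Y).
Each Sigma_g contributes b_1 = 2g.
b_1 = 8 + 8 + 16 + 24 + 14 + 18 + 20 = 108

108


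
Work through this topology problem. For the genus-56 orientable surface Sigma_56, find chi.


For a closed orientable surface of genus g: chi = 2 - 2g.
Here g = 56.
chi = 2 - 2*56 = 2 - 112 = -110

-110


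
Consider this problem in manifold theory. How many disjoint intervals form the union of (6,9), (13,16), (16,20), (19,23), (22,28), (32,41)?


Sort and merge overlapping open intervals.
Merged: (6,9), (13,16), (16,28), (32,41).
Number of components = 4

4


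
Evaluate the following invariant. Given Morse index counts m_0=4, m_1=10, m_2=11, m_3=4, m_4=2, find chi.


Morse theory: chi(M) = sum_k (-1)^k m_k where m_k = #(index-k critical points).
= (4) + (-10) + (11) + (-4) + (2) = 3

3


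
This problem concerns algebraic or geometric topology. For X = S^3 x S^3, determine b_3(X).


Each S^d has Poincare polynomial 1 + t^d.
The product S^3 x S^3 has Poincare polynomial prod(1+t^d_i).
Expanding: b_0=1, b_3=2, b_6=1.
b_3 = 2

2


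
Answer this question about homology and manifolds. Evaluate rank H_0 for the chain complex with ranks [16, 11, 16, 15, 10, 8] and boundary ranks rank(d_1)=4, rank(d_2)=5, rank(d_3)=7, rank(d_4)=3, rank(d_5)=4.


rank H_k = rank(ker d_k) - rank(im d_{k+1}).
rank(ker d_0) = rank(C_0) - rank(d_0) = 16 - 0 = 16.
rank(im d_{0+1}) = 4.
rank H_0 = 16 - 4 = 12

12


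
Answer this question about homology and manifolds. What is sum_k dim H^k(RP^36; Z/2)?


H^k(RP^36; Z/2) = Z/2 for each 0 <= k <= 36.
Total dimension = 36 + 1 = 37

37


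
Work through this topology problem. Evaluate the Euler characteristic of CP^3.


CP^3 has one cell in each even dimension 0, 2, ..., 2*3 (3+1 cells total).
All cells are even-dimensional, so chi = number of cells.
chi = 3 + 1 = 4

4


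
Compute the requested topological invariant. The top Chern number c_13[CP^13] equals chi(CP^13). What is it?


For any closed oriented manifold, <e(TM),[M]> = chi(M).
chi(CP^13) = 13+1 = 14

14


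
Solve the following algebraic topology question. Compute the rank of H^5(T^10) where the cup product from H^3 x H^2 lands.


Cup product: H^p x H^q -> H^{p+q}; here p+q = 3+2 = 5.
rank H^k(T^n) = C(n,k).
C(10,5) = 252

252


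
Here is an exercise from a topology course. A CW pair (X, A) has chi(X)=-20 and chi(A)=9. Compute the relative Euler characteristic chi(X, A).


Relative Euler characteristic: chi(X, A) = chi(X) - chi(A).
= -20 - (9) = -29

-29


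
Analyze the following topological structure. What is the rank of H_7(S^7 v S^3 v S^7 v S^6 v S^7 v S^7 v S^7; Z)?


For a wedge of spheres, H_k (k>0) is free on one generator per sphere of dimension k.
Spheres of dimension 7: count = 5.
b_7 = 5

5


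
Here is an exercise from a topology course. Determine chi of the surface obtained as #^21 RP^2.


For a non-orientable closed surface with k crosscaps: chi = 2 - k.
Here k = 21.
chi = 2 - 21 = -19

-19


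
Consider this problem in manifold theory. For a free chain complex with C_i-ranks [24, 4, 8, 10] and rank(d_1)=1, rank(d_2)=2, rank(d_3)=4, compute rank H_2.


rank H_k = rank(ker d_k) - rank(im d_{k+1}).
rank(ker d_2) = rank(C_2) - rank(d_2) = 8 - 2 = 6.
rank(im d_{2+1}) = 4.
rank H_2 = 6 - 4 = 2

2


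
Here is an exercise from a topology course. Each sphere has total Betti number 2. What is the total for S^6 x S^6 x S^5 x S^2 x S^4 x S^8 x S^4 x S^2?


Total Betti number is multiplicative under products.
Each S^d (d>=1) has total Betti number 2.
There are 8 sphere factors.
Total = 2^8 = 256

256


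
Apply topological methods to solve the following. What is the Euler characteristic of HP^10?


HP^10 has one cell in each dimension 0, 4, ..., 4*10 (10+1 cells, all even-dim).
chi = 10 + 1 = 11

11


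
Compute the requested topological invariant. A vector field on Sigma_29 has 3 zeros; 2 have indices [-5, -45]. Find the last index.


Poincare-Hopf: sum of indices = chi(M).
chi(Sigma_29) = 2 - 2*29 = -56.
Sum of known indices = -50.
x = chi - (sum known) = -56 - (-50) = -6

-6


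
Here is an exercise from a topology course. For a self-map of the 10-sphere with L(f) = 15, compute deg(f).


L(f) = 1 + (-1)^10 deg(f) on S^10.
15 = 1 + (-1)^10 * deg(f)
(-1)^10 * deg(f) = 14
deg(f) = 14

14


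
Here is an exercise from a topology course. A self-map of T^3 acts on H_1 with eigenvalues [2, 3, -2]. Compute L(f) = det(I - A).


For a torus self-map: L(f) = det(I - A) where A acts on H_1.
L(f) = (1-2) * (1-3) * (1--2) = -1 * -2 * 3 = 6

6


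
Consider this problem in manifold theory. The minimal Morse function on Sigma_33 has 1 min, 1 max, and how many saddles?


A perfect Morse function has m_k = b_k.
For Sigma_33: b_0=1, b_1=2g=66, b_2=1.
Saddles m_1 = 2g = 66

66


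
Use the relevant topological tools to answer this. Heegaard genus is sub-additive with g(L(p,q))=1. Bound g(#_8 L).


Heegaard genus satisfies g(A#B) <= g(A) + g(B).
Each lens space has g = 1.
Upper bound: 8 * 1 = 8

8


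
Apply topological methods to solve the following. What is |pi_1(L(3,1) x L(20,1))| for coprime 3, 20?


pi_1(X x Y) = pi_1(X) x pi_1(Y).
pi_1(L(3,1)) = Z/3, pi_1(L(20,1)) = Z/20.
|Z/3 x Z/20| = 3 * 20 = 60

60


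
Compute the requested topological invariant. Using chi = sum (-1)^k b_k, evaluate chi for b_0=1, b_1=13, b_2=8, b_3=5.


chi = sum_k (-1)^k b_k.
= (1) + (-13) + (8) + (-5)
= -9

-9


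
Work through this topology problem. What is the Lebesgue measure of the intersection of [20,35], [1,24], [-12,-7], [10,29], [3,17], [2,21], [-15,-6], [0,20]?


Intersection = [max(a_i), min(b_i)] = [20, -7].
Since 20 > -7, the intersection is empty.
Length = 0

0


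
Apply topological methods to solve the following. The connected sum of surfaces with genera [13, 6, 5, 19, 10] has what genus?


Genus is additive under connected sum of orientable surfaces.
g = 13 + 6 + 5 + 19 + 10 = 53

53


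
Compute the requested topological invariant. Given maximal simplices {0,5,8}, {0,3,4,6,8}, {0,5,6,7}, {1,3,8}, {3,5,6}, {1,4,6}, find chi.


Enumerate all faces; f-vector: f_0=8, f_1=21, f_2=18, f_3=6, f_4=1.
chi = sum (-1)^k f_k = 0

0


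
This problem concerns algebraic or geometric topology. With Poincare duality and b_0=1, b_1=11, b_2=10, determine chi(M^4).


By Poincare duality b_k = b_{4-k}, so full Betti numbers: b_0=1, b_1=11, b_2=10, b_3=11, b_4=1.
chi = sum (-1)^k b_k = -10

-10


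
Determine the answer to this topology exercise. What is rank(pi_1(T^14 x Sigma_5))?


pi_1(A x B) = pi_1(A) x pi_1(B); rank of abelianization = b_1.
b_1(T^14) = 14, b_1(Sigma_5) = 2*5 = 10.
b_1(product) = 14 + 10 = 24

24


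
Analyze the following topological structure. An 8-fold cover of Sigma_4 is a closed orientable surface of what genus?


For an n-sheeted cover: chi(E) = n * chi(B).
chi(Sigma_4) = 2 - 2*4 = -6.
chi(E) = 8 * (-6) = -48.
genus(E) = (2 - chi(E))/2 = (2 - (-48))/2 = 50/2 = 25

25


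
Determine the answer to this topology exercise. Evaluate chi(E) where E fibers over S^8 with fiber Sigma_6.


chi(S^8) = 2 (n even), chi(Sigma_6) = 2 - 2*6 = -10.
chi(E) = 2 * (-10) = -20

-20


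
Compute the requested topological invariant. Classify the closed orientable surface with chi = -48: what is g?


chi = 2 - 2g for closed orientable surfaces.
-48 = 2 - 2g
2g = 2 - (-48) = 50
g = 25

25


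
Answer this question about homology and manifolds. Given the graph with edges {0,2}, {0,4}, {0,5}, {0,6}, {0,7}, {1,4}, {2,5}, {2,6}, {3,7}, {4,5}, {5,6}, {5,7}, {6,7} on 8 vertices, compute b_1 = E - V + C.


b_1 = E - V + (number of components).
E = 13, V = 8, components = 1.
b_1 = 13 - 8 + 1 = 6

6


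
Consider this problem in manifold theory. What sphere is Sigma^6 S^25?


Each suspension raises dimension by 1: Sigma S^n = S^{n+1}.
Sigma^6 S^25 = S^{25+6} = S^31

31


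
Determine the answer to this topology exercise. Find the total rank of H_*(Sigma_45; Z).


For Sigma_45: b_0 = 1, b_1 = 2g = 90, b_2 = 1.
Total = 1 + 90 + 1 = 92

92


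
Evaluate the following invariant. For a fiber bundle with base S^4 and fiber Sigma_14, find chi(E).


chi(S^4) = 2 (n even), chi(Sigma_14) = 2 - 2*14 = -26.
chi(E) = 2 * (-26) = -52

-52


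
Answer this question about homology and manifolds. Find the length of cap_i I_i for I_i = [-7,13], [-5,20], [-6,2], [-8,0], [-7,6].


Intersection = [max(a_i), min(b_i)] = [-5, 0].
Length = 0 - -5 = 5

5


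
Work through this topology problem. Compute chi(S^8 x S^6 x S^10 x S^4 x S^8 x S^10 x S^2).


chi is multiplicative: chi(X x Y) = chi(X) chi(Y).
Each even-dim sphere has chi = 2. There are 7 factors.
chi = 2^7 = 128

128


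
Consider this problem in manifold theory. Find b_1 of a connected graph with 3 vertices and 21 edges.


For a connected graph: rank(pi_1) = b_1 = E - V + 1 = 1 - chi.
chi = V - E = 3 - 21 = -18.
rank = 1 - (-18) = 21 - 3 + 1 = 19

19


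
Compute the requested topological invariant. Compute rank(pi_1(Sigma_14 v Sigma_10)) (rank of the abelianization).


For a wedge: H_1(A v B) = H_1(A) + H_1(B).
b_1(Sigma_14) = 28, b_1(Sigma_10) = 20.
b_1 = 28 + 20 = 48

48


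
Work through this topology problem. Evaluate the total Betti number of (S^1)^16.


b_k(T^16) = C(16,k), so the sum over k is sum_k C(16,k) = 2^16.
Total = 2^16 = 65536

65536


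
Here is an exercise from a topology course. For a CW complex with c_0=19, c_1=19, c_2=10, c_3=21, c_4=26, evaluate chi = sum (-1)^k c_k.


chi = sum_k (-1)^k c_k.
= (-1)^0*19 + (-1)^1*19 + (-1)^2*10 + (-1)^3*21 + (-1)^4*26
= (19) + (-19) + (10) + (-21) + (26)
= 15

15


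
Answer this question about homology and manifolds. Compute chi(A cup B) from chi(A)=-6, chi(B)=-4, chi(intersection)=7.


chi(A cup B) = chi(A) + chi(B) - chi(A cap B)
= -6 + (-4) - (7)
= -17

-17


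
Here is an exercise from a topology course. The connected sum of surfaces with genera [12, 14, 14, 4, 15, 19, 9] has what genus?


Genus is additive under connected sum of orientable surfaces.
g = 12 + 14 + 14 + 4 + 15 + 19 + 9 = 87

87


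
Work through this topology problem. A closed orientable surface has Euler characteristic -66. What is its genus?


chi = 2 - 2g for closed orientable surfaces.
-66 = 2 - 2g
2g = 2 - (-66) = 68
g = 34

34


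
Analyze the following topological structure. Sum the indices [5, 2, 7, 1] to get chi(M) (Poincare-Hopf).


Poincare-Hopf: chi(M) = sum of indices of zeros.
chi = (5) + (2) + (7) + (1) = 15

15


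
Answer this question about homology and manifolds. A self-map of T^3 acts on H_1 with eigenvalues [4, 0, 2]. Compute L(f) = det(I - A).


For a torus self-map: L(f) = det(I - A) where A acts on H_1.
L(f) = (1-4) * (1-0) * (1-2) = -3 * 1 * -1 = 3

3


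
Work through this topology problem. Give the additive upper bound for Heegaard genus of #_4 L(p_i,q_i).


Heegaard genus satisfies g(A#B) <= g(A) + g(B).
Each lens space has g = 1.
Upper bound: 4 * 1 = 4

4


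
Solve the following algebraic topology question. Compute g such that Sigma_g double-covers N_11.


chi(N_11) = 2 - 11 = -9.
Double cover: chi(Sigma_g) = 2 * chi(N_11) = 2*(-9) = -18.
2 - 2g = -18, so g = (2 - (-18))/2 = 20/2 = 10

10


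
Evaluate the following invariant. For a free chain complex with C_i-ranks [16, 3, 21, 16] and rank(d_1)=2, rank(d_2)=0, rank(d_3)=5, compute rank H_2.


rank H_k = rank(ker d_k) - rank(im d_{k+1}).
rank(ker d_2) = rank(C_2) - rank(d_2) = 21 - 0 = 21.
rank(im d_{2+1}) = 5.
rank H_2 = 21 - 5 = 16

16


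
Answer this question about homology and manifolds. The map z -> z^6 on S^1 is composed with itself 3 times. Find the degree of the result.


deg(f) = 6. Degree is multiplicative: deg(f^3) = (deg f)^3.
deg(f^3) = (6)^3 = 216

216


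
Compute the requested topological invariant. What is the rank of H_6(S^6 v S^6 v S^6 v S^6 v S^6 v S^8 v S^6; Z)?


For a wedge of spheres, H_k (k>0) is free on one generator per sphere of dimension k.
Spheres of dimension 6: count = 6.
b_6 = 6

6


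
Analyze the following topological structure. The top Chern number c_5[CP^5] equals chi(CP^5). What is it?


For any closed oriented manifold, <e(TM),[M]> = chi(M).
chi(CP^5) = 5+1 = 6

6


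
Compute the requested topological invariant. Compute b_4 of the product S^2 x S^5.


Each S^d has Poincare polynomial 1 + t^d.
The product S^2 x S^5 has Poincare polynomial prod(1+t^d_i).
Expanding: b_0=1, b_2=1, b_5=1, b_7=1.
b_4 = 0

0


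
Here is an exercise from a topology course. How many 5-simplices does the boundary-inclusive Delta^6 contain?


Delta^6 has 6+1 vertices. A 5-face is a choice of 5+1 vertices.
f_5 = C(6+1, 5+1) = C(7,6) = 7

7


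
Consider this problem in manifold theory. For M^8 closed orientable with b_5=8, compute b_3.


Poincare duality for closed orientable n-manifolds: b_k = b_{n-k}.
Here n = 8, so b_3 = b_5 = 8

8


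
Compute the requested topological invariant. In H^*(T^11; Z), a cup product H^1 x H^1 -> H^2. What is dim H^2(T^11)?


Cup product: H^p x H^q -> H^{p+q}; here p+q = 1+1 = 2.
rank H^k(T^n) = C(n,k).
C(11,2) = 55

55


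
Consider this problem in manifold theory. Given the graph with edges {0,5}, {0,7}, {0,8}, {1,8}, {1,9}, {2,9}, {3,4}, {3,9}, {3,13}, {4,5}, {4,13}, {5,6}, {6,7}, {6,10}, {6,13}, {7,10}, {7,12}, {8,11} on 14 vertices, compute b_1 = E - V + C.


b_1 = E - V + (number of components).
E = 18, V = 14, components = 1.
b_1 = 18 - 14 + 1 = 5

5


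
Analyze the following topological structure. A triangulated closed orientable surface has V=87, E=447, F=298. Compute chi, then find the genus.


chi = V - E + F = 87 - 447 + 298 = -62
For orientable closed surface: chi = 2 - 2g, so g = (2 - chi)/2.
g = (2 - (-62)) / 2 = 64 / 2 = 32

32


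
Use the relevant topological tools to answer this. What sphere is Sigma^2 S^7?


Each suspension raises dimension by 1: Sigma S^n = S^{n+1}.
Sigma^2 S^7 = S^{7+2} = S^9

9


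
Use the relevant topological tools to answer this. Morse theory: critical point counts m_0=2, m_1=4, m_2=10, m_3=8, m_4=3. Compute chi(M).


Morse theory: chi(M) = sum_k (-1)^k m_k where m_k = #(index-k critical points).
= (2) + (-4) + (10) + (-8) + (3) = 3

3


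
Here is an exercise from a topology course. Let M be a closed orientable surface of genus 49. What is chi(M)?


For a closed orientable surface of genus g: chi = 2 - 2g.
Here g = 49.
chi = 2 - 2*49 = 2 - 98 = -96

-96


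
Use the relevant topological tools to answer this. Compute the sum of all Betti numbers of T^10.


b_k(T^10) = C(10,k), so the sum over k is sum_k C(10,k) = 2^10.
Total = 2^10 = 1024

1024


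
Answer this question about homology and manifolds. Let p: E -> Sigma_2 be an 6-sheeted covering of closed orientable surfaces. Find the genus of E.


For an n-sheeted cover: chi(E) = n * chi(B).
chi(Sigma_2) = 2 - 2*2 = -2.
chi(E) = 6 * (-2) = -12.
genus(E) = (2 - chi(E))/2 = (2 - (-12))/2 = 14/2 = 7

7


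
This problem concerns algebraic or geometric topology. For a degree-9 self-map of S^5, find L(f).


On S^5: L(f) = tr(f_0*) + (-1)^5 tr(f_5*) = 1 + (-1)^5 * deg(f).
L(f) = 1 + (-1)^5 * 9 = 1 + -9 = -8

-8


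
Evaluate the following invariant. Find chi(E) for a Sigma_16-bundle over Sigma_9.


For a fiber bundle F -> E -> B (with CW structure): chi(E) = chi(B) * chi(F).
chi(Sigma_9) = -16, chi(Sigma_16) = -30.
chi(E) = (-16) * (-30) = 480

480


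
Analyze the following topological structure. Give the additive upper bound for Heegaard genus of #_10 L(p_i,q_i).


Heegaard genus satisfies g(A#B) <= g(A) + g(B).
Each lens space has g = 1.
Upper bound: 10 * 1 = 10

10


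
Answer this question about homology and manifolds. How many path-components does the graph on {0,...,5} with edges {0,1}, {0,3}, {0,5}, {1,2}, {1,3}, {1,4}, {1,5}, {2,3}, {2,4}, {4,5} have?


Run DFS/union-find over 6 vertices.
V = 6, E = 10.
Number of components = 1

1


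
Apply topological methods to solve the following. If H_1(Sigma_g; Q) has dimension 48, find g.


For a closed orientable surface: b_1 = 2g.
48 = 2g
g = 48 / 2 = 24

24


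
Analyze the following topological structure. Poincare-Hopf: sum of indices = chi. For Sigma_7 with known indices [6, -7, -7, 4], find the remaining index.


Poincare-Hopf: sum of indices = chi(M).
chi(Sigma_7) = 2 - 2*7 = -12.
Sum of known indices = -4.
x = chi - (sum known) = -12 - (-4) = -8

-8


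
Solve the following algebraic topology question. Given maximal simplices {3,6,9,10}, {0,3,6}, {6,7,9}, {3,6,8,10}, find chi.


Enumerate all faces; f-vector: f_0=7, f_1=13, f_2=9, f_3=2.
chi = sum (-1)^k f_k = 1

1


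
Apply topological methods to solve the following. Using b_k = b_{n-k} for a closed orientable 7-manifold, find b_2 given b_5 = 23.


Poincare duality for closed orientable n-manifolds: b_k = b_{n-k}.
Here n = 7, so b_2 = b_5 = 23

23


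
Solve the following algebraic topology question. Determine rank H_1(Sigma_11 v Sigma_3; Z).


For a wedge: H_1(A v B) = H_1(A) + H_1(B).
b_1(Sigma_11) = 22, b_1(Sigma_3) = 6.
b_1 = 22 + 6 = 28

28


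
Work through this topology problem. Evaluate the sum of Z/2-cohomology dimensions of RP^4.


H^k(RP^4; Z/2) = Z/2 for each 0 <= k <= 4.
Total dimension = 4 + 1 = 5

5


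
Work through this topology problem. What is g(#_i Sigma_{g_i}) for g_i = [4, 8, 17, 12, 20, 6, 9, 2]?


Genus is additive under connected sum of orientable surfaces.
g = 4 + 8 + 17 + 12 + 20 + 6 + 9 + 2 = 78

78


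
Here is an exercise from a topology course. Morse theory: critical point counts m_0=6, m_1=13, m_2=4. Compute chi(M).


Morse theory: chi(M) = sum_k (-1)^k m_k where m_k = #(index-k critical points).
= (6) + (-13) + (4) = -3

-3


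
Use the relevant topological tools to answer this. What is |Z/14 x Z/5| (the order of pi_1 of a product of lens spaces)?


pi_1(X x Y) = pi_1(X) x pi_1(Y).
pi_1(L(14,1)) = Z/14, pi_1(L(5,1)) = Z/5.
|Z/14 x Z/5| = 14 * 5 = 70

70


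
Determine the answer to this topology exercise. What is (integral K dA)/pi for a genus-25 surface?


Gauss-Bonnet: integral K dA = 2*pi*chi(M).
chi(Sigma_25) = 2 - 2*25 = -48.
(integral K dA)/pi = 2*chi = 2*(-48) = -96

-96


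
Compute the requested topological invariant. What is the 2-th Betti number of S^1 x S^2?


Each S^d has Poincare polynomial 1 + t^d.
The product S^1 x S^2 has Poincare polynomial prod(1+t^d_i).
Expanding: b_0=1, b_1=1, b_2=1, b_3=1.
b_2 = 1

1


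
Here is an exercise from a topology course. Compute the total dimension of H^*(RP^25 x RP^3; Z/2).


dim H^*(RP^n; Z/2) = n+1 (one Z/2 in each degree 0..n).
Total Betti number is multiplicative.
Total = (25+1) * (3+1) = 26 * 4 = 104

104


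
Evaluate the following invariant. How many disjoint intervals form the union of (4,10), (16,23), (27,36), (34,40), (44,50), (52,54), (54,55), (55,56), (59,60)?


Sort and merge overlapping open intervals.
Merged: (4,10), (16,23), (27,40), (44,50), (52,54), (54,55), (55,56), (59,60).
Number of components = 8

8


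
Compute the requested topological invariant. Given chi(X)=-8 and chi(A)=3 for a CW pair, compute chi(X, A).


Relative Euler characteristic: chi(X, A) = chi(X) - chi(A).
= -8 - (3) = -11

-11


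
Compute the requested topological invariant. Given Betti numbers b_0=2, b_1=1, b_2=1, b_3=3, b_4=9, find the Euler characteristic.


chi = sum_k (-1)^k b_k.
= (2) + (-1) + (1) + (-3) + (9)
= 8

8


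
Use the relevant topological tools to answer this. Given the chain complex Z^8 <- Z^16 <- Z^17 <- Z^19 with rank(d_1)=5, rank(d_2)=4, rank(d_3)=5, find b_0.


rank H_k = rank(ker d_k) - rank(im d_{k+1}).
rank(ker d_0) = rank(C_0) - rank(d_0) = 8 - 0 = 8.
rank(im d_{0+1}) = 5.
rank H_0 = 8 - 5 = 3

3


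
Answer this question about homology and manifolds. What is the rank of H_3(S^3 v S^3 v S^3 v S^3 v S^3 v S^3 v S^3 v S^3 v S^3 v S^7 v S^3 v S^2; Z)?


For a wedge of spheres, H_k (k>0) is free on one generator per sphere of dimension k.
Spheres of dimension 3: count = 10.
b_3 = 10

10


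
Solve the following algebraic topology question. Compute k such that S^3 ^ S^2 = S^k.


S^m ^ S^n = S^{m+n}.
k = 3 + 2 = 5

5


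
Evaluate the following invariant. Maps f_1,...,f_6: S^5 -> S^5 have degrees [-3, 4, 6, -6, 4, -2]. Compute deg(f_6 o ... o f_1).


Degree is multiplicative: deg(composition) = product of degrees.
= (-3) * (4) * (6) * (-6) * (4) * (-2) = -3456

-3456


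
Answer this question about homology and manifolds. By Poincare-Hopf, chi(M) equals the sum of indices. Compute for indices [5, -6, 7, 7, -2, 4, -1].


Poincare-Hopf: chi(M) = sum of indices of zeros.
chi = (5) + (-6) + (7) + (7) + (-2) + (4) + (-1) = 14

14


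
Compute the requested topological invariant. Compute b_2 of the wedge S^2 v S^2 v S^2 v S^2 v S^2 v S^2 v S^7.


For a wedge of spheres, H_k (k>0) is free on one generator per sphere of dimension k.
Spheres of dimension 2: count = 6.
b_2 = 6

6


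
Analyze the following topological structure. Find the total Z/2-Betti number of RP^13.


H^k(RP^13; Z/2) = Z/2 for each 0 <= k <= 13.
Total dimension = 13 + 1 = 14

14


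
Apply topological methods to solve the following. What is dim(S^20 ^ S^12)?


S^m ^ S^n = S^{m+n}.
k = 20 + 12 = 32

32


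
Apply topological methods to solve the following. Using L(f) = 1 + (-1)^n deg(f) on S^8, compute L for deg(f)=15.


On S^8: L(f) = tr(f_0*) + (-1)^8 tr(f_8*) = 1 + (-1)^8 * deg(f).
L(f) = 1 + (-1)^8 * 15 = 1 + 15 = 16

16


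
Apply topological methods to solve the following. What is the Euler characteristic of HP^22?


HP^22 has one cell in each dimension 0, 4, ..., 4*22 (22+1 cells, all even-dim).
chi = 22 + 1 = 23

23


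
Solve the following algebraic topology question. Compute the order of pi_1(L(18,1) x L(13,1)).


pi_1(X x Y) = pi_1(X) x pi_1(Y).
pi_1(L(18,1)) = Z/18, pi_1(L(13,1)) = Z/13.
|Z/18 x Z/13| = 18 * 13 = 234

234


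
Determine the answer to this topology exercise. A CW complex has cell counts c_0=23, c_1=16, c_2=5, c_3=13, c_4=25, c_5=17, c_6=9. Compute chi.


chi = sum_k (-1)^k c_k.
= (-1)^0*23 + (-1)^1*16 + (-1)^2*5 + (-1)^3*13 + (-1)^4*25 + (-1)^5*17 + (-1)^6*9
= (23) + (-16) + (5) + (-13) + (25) + (-17) + (9)
= 16

16


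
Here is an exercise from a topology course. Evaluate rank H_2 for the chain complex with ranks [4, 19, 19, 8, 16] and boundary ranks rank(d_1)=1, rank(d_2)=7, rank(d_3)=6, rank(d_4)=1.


rank H_k = rank(ker d_k) - rank(im d_{k+1}).
rank(ker d_2) = rank(C_2) - rank(d_2) = 19 - 7 = 12.
rank(im d_{2+1}) = 6.
rank H_2 = 12 - 6 = 6

6


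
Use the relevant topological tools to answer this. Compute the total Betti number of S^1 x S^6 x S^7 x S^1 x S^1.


Total Betti number is multiplicative under products.
Each S^d (d>=1) has total Betti number 2.
There are 5 sphere factors.
Total = 2^5 = 32

32


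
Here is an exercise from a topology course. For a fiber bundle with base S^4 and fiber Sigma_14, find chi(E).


chi(S^4) = 2 (n even), chi(Sigma_14) = 2 - 2*14 = -26.
chi(E) = 2 * (-26) = -52

-52


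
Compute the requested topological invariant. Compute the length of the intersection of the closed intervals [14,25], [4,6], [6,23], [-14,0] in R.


Intersection = [max(a_i), min(b_i)] = [14, 0].
Since 14 > 0, the intersection is empty.
Length = 0

0


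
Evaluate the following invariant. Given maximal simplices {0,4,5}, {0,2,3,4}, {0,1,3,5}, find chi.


Enumerate all faces; f-vector: f_0=6, f_1=12, f_2=9, f_3=2.
chi = sum (-1)^k f_k = 1

1


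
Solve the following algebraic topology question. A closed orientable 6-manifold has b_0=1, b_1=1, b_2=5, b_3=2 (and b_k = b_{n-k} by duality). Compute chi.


By Poincare duality b_k = b_{6-k}, so full Betti numbers: b_0=1, b_1=1, b_2=5, b_3=2, b_4=5, b_5=1, b_6=1.
chi = sum (-1)^k b_k = 8

8


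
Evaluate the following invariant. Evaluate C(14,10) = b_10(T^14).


By the Kunneth formula, b_k(T^n) = C(n,k).
b_10(T^14) = C(14,10).
C(14,10) = 14!/(10!*4!) = 1001

1001


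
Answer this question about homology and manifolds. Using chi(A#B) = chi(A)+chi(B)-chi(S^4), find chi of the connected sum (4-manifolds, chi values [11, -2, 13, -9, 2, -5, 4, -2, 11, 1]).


For n-manifolds: chi(A#B) = chi(A) + chi(B) - chi(S^4).
chi(S^4) = 1 + (-1)^4 = 2.
chi(#) = (sum chi_i) - (10-1)*chi(S^4) = 24 - 9*2 = 6

6


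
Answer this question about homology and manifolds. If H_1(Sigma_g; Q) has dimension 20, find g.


For a closed orientable surface: b_1 = 2g.
20 = 2g
g = 20 / 2 = 10

10


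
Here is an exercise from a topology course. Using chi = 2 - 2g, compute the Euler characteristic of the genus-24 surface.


For a closed orientable surface of genus g: chi = 2 - 2g.
Here g = 24.
chi = 2 - 2*24 = 2 - 48 = -46

-46


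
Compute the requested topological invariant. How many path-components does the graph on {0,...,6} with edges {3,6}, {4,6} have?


Run DFS/union-find over 7 vertices.
V = 7, E = 2.
Number of components = 5

5


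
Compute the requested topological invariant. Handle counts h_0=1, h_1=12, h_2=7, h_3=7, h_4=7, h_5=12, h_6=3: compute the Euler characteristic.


Handles of index k contribute (-1)^k to chi (same as CW cells).
chi = (1) + (-12) + (7) + (-7) + (7) + (-12) + (3) = -13

-13


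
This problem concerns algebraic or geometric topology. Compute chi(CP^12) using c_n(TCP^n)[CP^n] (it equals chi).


For any closed oriented manifold, <e(TM),[M]> = chi(M).
chi(CP^12) = 12+1 = 13

13


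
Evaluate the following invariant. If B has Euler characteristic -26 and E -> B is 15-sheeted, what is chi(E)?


For a finite covering: chi(E) = (number of sheets) * chi(B).
chi(E) = 15 * (-26) = -390

-390


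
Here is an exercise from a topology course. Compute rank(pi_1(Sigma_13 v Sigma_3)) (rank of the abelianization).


For a wedge: H_1(A v B) = H_1(A) + H_1(B).
b_1(Sigma_13) = 26, b_1(Sigma_3) = 6.
b_1 = 26 + 6 = 32

32


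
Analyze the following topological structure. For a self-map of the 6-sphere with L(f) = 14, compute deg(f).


L(f) = 1 + (-1)^6 deg(f) on S^6.
14 = 1 + (-1)^6 * deg(f)
(-1)^6 * deg(f) = 13
deg(f) = 13

13


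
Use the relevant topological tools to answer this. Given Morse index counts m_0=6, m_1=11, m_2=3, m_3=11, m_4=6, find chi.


Morse theory: chi(M) = sum_k (-1)^k m_k where m_k = #(index-k critical points).
= (6) + (-11) + (3) + (-11) + (6) = -7

-7


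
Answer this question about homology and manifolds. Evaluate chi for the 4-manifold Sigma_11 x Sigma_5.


chi(Sigma_11) = 2 - 2*11 = -20
chi(Sigma_5) = 2 - 2*5 = -8
chi(product) = (-20) * (-8) = 160

160
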